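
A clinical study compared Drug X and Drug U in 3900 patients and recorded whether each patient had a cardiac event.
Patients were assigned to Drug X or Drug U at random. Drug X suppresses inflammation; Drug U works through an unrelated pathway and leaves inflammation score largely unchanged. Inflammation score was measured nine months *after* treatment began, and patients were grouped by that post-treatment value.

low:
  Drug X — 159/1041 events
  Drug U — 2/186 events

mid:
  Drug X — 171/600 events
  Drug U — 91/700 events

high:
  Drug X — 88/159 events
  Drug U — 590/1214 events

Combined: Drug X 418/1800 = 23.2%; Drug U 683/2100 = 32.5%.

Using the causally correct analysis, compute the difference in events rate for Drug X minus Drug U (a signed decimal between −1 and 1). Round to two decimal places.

The inflammation score-specific comparison favours Drug U throughout, but the pooled figures favour Drug X. The question is whether to condition on inflammation score.
Inflammation score is downstream of the drug. One should not condition on a consequence of treatment, so the overall rates are the right comparison.
The causal difference is the pooled difference: 0.232 − 0.325 = -0.093.

-0.09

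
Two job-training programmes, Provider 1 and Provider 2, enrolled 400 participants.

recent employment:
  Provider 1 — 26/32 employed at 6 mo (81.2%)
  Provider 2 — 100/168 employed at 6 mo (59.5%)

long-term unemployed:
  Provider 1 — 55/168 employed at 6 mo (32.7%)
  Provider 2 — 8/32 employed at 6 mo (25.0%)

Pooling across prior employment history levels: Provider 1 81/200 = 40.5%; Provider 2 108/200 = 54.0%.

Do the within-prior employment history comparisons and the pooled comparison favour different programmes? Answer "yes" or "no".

Within each prior employment history level (recent employment 81.2% vs 59.5%; long-term unemployed 32.7% vs 25.0%), Provider 1 has the higher rate every time. Pooled: 40.5% vs 54.0% — Provider 2 has the higher rate overall. The two comparisons disagree.

yes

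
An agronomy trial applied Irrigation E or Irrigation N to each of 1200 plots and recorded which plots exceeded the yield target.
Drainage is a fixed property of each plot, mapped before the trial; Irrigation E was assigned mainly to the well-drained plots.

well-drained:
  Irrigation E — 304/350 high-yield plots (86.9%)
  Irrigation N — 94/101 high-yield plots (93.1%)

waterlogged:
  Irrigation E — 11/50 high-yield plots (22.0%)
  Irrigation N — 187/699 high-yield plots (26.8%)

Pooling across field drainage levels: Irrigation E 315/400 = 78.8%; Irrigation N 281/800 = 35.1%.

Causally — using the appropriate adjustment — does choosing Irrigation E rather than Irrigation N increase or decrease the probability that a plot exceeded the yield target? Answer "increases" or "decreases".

decreases

Field drainage is set before the irrigation has any effect — it is not caused by the irrigation — and it independently drives the outcome. That makes it a confounder, so the causal comparison is within field drainage levels.
Within each level — well-drained: 86.9% vs 93.1%; waterlogged: 22.0% vs 26.8% — Irrigation N is higher every time.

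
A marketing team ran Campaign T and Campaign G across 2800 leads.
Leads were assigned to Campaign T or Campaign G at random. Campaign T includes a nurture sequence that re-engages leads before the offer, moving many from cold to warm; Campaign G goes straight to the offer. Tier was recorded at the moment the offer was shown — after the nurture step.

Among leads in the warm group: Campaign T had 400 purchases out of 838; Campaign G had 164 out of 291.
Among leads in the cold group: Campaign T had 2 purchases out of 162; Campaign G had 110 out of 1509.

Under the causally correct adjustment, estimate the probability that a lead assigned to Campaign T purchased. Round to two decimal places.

The engagement tier-specific comparison favours Campaign G throughout, but the pooled figures favour Campaign T. The question is whether to condition on engagement tier.
Engagement tier here is a post-treatment variable shaped by the campaign; conditioning on it would introduce bias rather than remove it. The overall comparison is the causal one.
So P(outcome | do(Campaign T)) is just the pooled rate for Campaign T: 402/1000 = 0.402.

0.40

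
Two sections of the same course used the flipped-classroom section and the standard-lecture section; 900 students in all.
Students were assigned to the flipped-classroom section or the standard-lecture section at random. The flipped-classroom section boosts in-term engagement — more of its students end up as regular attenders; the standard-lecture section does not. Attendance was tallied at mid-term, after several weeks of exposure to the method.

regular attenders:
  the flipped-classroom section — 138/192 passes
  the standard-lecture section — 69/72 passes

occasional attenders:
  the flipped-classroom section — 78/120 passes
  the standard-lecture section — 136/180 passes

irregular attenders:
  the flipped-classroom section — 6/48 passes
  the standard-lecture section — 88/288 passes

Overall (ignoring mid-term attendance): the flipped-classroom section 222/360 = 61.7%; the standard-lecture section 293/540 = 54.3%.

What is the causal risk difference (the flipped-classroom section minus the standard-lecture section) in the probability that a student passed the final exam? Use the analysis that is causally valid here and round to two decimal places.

+0.07

The distribution of mid-term attendance is itself part of what the teaching method does — it is an intermediate outcome. Holding it fixed would remove that part of the effect; the total effect is the pooled difference.
The causal difference is the pooled difference: 0.617 − 0.543 = +0.074.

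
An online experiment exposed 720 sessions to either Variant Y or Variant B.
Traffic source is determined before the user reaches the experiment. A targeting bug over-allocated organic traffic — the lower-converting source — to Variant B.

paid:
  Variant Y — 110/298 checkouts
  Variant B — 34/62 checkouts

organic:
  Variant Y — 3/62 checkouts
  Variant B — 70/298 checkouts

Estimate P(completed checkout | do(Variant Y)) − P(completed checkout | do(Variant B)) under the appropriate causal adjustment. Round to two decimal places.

The stratified and pooled comparisons disagree (Variant B wins within each traffic source; Variant Y wins overall), so the answer turns on the causal role of traffic source.
The imbalance in traffic source arose from how sessions were allocated, not from anything the variant did; and traffic source independently affects the outcome. The pooled gap is confounded — condition on traffic source.
Adjusting over the population distribution of traffic source: 0.500·(0.369−0.548) + 0.500·(0.048−0.235) = -0.183.

-0.18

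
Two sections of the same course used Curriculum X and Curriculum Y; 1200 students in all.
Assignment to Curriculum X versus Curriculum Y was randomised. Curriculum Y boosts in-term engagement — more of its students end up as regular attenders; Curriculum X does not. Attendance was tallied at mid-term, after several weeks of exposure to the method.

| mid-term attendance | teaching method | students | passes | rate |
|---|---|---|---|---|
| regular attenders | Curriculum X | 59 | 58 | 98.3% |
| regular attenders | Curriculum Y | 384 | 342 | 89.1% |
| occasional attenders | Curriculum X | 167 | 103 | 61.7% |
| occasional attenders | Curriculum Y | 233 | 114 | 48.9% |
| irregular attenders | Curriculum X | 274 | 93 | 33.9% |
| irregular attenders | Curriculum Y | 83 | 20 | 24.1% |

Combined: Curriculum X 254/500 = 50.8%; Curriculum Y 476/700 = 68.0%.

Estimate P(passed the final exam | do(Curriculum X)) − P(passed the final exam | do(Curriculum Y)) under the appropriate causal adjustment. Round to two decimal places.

-0.17

Because the teaching method influences mid-term attendance, mid-term attendance is a post-treatment mediator, not a confounder. Stratifying on it would bias the estimate; the causal effect is the crude pooled difference.
The causal difference is the pooled difference: 0.508 − 0.680 = -0.172.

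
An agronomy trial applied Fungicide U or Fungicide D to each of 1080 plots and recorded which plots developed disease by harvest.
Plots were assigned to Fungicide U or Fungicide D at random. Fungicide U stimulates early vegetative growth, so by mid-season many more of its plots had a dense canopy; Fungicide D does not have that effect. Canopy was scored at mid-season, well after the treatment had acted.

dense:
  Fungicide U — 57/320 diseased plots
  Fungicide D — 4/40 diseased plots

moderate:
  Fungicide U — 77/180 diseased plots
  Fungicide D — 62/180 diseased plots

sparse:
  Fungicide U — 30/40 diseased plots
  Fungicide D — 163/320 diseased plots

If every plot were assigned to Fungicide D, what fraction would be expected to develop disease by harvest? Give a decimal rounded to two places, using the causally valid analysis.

Mid-season canopy is downstream of the fungicide. One should not condition on a consequence of treatment, so the overall rates are the right comparison.
So P(outcome | do(Fungicide D)) is just the pooled rate for Fungicide D: 229/540 = 0.424.

0.42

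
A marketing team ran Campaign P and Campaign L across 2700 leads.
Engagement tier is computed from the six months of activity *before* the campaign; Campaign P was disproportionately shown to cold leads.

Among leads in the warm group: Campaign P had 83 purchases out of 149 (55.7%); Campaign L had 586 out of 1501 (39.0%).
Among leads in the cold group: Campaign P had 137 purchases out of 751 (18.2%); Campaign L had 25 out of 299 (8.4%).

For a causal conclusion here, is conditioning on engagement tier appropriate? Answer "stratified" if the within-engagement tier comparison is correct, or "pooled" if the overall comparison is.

stratified

Engagement tier is set before the campaign has any effect — it is not caused by the campaign — and it independently drives the outcome. That makes it a confounder, so the causal comparison is within engagement tier levels.
Within each level — warm: 55.7% vs 39.0%; cold: 18.2% vs 8.4% — Campaign P is higher every time.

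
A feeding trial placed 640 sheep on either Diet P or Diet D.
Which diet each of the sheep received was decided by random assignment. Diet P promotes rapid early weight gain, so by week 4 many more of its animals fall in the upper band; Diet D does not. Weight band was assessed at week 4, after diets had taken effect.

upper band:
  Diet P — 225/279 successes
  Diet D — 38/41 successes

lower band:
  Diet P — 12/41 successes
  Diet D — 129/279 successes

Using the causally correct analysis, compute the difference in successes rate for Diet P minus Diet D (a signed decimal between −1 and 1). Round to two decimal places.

The week-4 weight band-specific comparison favours Diet D throughout, but the pooled figures favour Diet P. The question is whether to condition on week-4 weight band.
Week-4 weight band is downstream of the diet. One should not condition on a consequence of treatment, so the overall rates are the right comparison.
The causal difference is the pooled difference: 0.741 − 0.522 = +0.219.

+0.22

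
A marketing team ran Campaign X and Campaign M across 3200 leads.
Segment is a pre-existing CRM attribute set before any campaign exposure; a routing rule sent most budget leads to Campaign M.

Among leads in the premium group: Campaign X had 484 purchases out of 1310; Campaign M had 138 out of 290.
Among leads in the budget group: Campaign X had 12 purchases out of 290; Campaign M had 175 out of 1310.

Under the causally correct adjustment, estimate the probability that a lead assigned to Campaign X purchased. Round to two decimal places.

The imbalance in customer segment arose from how leads were allocated, not from anything the campaign did; and customer segment independently affects the outcome. The pooled gap is confounded — condition on customer segment.
Standardising Campaign X to the population customer segment mix: 0.500·484/1310 + 0.500·12/290 = 0.205.

0.21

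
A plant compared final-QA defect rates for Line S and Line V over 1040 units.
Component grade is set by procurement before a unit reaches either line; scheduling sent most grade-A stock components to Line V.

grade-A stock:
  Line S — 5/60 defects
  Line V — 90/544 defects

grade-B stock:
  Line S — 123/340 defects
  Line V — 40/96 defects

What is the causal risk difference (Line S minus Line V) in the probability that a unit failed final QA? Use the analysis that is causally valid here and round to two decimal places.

-0.07

Component grade satisfies the back-door criterion: it is not a descendant of the line, and it blocks the spurious path from line to outcome. Adjusting for it (i.e., using the within-component grade rates) gives the causal effect.
Adjusting over the population distribution of component grade: 0.581·(0.083−0.165) + 0.419·(0.362−0.417) = -0.071.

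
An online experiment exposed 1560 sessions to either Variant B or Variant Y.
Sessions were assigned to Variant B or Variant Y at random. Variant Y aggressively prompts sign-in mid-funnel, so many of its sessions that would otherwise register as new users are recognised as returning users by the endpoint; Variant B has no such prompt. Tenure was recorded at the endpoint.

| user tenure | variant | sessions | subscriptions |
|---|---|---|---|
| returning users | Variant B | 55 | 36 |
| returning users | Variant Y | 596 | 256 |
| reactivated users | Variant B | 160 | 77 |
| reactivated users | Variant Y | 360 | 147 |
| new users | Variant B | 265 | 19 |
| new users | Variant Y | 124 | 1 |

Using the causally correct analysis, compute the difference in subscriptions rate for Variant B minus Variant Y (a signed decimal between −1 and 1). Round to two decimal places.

-0.10

Variant B is higher inside every user tenure stratum but Variant Y is higher in aggregate. Whether to stratify depends on how user tenure relates to the variant.
User tenure lies on the pathway variant → user tenure → outcome, so adjusting for it blocks the indirect effect. For the total causal effect of variant, use the unadjusted pooled rates.
The causal difference is the pooled difference: 0.275 − 0.374 = -0.099.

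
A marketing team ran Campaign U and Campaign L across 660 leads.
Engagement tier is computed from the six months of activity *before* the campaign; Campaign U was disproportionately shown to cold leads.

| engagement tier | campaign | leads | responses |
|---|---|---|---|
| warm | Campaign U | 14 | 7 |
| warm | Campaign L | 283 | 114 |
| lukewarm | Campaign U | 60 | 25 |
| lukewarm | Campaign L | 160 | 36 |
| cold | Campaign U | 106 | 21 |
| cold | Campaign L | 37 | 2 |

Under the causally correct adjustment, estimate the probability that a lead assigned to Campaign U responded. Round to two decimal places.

Since engagement tier is a pre-existing factor (not a product of the campaign) and it affects the outcome on its own, it is a confounder. The stratified rates, not the pooled rate, identify the causal effect.
Standardising Campaign U to the population engagement tier mix: 0.450·7/14 + 0.333·25/60 + 0.217·21/106 = 0.407.

0.41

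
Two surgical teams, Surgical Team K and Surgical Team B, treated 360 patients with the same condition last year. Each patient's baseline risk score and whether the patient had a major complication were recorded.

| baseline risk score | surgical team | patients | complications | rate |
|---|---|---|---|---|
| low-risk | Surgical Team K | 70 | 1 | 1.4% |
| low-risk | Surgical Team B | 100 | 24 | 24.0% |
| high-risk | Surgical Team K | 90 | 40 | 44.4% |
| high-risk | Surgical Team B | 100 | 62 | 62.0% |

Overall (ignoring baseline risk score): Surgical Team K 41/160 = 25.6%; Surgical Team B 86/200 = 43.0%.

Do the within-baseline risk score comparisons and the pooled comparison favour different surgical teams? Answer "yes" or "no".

no

Within each baseline risk score level (low-risk 1.4% vs 24.0%; high-risk 44.4% vs 62.0%), Surgical Team K has the lower rate every time. Pooled: 25.6% vs 43.0% — Surgical Team K has the lower rate overall. They agree.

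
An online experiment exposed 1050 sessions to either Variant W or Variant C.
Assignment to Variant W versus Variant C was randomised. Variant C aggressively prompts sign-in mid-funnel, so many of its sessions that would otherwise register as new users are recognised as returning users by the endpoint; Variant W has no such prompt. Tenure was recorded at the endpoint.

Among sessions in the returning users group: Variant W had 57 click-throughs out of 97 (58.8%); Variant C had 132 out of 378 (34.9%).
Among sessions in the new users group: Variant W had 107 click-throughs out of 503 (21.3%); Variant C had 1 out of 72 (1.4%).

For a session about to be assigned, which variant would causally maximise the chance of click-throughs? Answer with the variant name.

The stratified and pooled comparisons disagree (Variant W wins within each user tenure; Variant C wins overall), so the answer turns on the causal role of user tenure.
User tenure is recorded after the variant and is itself shifted by it — it sits on the causal path from variant to outcome. Conditioning on a mediator would strip out part of the effect we want; the pooled comparison gives the total causal effect.
Pooled: Variant W 27.3% vs Variant C 29.6%; Variant C is higher overall.

Variant C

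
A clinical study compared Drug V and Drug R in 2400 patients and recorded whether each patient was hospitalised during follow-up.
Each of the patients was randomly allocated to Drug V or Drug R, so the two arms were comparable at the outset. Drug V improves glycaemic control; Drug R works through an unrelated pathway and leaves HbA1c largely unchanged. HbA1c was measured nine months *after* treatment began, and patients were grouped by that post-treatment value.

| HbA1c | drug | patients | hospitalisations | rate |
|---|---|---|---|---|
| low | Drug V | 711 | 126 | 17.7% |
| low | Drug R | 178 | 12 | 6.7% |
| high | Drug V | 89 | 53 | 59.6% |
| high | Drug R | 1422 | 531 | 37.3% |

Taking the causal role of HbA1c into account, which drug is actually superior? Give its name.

Stratifying would compare drugs among patients the drugs themselves sorted into HbA1c groups — a form of selection on an intermediate. The unconditioned pooled rates give the total causal effect.
Pooled: Drug V 22.4% vs Drug R 33.9%; Drug V is lower overall.

Drug V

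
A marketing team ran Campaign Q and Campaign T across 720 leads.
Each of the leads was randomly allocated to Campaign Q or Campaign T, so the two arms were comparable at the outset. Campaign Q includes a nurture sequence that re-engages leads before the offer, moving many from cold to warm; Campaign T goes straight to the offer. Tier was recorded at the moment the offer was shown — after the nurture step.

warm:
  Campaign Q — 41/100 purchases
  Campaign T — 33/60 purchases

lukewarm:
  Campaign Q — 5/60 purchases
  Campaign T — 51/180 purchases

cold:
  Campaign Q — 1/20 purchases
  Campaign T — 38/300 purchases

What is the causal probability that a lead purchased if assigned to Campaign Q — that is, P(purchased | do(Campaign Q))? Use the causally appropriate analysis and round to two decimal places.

0.26

Engagement tier is downstream of the campaign. One should not condition on a consequence of treatment, so the overall rates are the right comparison.
So P(outcome | do(Campaign Q)) is just the pooled rate for Campaign Q: 47/180 = 0.261.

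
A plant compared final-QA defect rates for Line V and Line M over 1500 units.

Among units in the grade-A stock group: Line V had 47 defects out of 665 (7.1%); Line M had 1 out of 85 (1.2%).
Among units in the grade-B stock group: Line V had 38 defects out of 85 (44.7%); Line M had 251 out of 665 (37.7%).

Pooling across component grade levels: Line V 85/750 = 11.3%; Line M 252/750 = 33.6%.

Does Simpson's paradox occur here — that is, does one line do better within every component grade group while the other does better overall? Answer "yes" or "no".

Within each component grade level (grade-A stock 7.1% vs 1.2%; grade-B stock 44.7% vs 37.7%), Line M has the lower rate every time. Pooled: 11.3% vs 33.6% — Line V has the lower rate overall. The two comparisons disagree.

yes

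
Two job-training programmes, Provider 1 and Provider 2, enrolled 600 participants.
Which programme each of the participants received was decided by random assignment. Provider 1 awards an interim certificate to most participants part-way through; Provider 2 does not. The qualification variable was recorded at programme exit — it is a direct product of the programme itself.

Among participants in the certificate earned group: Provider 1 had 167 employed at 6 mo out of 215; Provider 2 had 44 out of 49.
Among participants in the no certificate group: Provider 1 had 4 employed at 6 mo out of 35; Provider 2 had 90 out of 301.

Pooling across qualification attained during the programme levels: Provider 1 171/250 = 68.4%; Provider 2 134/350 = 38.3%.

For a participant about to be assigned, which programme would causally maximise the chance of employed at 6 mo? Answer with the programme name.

Provider 1

Qualification attained during the programme here is a post-treatment variable shaped by the programme; conditioning on it would introduce bias rather than remove it. The overall comparison is the causal one.
Pooled: Provider 1 68.4% vs Provider 2 38.3%; Provider 1 is higher overall.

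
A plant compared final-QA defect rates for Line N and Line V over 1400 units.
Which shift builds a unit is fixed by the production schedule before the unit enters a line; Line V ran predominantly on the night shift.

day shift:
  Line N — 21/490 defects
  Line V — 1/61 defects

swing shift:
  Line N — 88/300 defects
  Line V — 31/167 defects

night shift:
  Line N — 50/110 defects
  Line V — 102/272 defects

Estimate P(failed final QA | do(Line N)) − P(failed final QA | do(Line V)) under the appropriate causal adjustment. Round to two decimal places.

Within every shift level Line V has the lower rate, yet pooled Line N does — Simpson's reversal.
Here shift is a common cause — it drives both which line a case falls under and the outcome. The crude comparison mixes populations; the stratum-specific rates are the causally relevant ones.
Adjusting over the population distribution of shift: 0.394·(0.043−0.016) + 0.334·(0.293−0.186) + 0.273·(0.455−0.375) = +0.068.

+0.07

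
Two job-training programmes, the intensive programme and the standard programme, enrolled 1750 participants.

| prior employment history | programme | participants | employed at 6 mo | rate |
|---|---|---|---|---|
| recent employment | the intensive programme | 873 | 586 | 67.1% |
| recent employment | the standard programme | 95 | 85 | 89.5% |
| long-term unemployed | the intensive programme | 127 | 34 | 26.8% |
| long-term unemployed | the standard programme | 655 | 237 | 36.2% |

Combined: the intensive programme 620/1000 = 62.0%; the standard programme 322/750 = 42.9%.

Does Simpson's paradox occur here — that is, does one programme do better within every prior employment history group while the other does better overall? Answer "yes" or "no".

Within each prior employment history level (recent employment 67.1% vs 89.5%; long-term unemployed 26.8% vs 36.2%), the standard programme has the higher rate every time. Pooled: 62.0% vs 42.9% — the intensive programme has the higher rate overall. The two comparisons disagree.

yes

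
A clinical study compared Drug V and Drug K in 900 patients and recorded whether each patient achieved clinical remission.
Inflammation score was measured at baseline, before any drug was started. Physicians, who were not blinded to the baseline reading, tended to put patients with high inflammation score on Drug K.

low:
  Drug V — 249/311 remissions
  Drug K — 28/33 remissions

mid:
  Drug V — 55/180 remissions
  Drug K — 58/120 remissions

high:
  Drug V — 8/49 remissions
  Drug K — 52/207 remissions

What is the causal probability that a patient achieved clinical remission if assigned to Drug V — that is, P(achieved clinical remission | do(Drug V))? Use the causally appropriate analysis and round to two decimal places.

0.45

Drug K is higher inside every inflammation score stratum but Drug V is higher in aggregate. Whether to stratify depends on how inflammation score relates to the drug.
Inflammation score satisfies the back-door criterion: it is not a descendant of the drug, and it blocks the spurious path from drug to outcome. Adjusting for it (i.e., using the within-inflammation score rates) gives the causal effect.
Standardising Drug V to the population inflammation score mix: 0.382·249/311 + 0.333·55/180 + 0.284·8/49 = 0.454.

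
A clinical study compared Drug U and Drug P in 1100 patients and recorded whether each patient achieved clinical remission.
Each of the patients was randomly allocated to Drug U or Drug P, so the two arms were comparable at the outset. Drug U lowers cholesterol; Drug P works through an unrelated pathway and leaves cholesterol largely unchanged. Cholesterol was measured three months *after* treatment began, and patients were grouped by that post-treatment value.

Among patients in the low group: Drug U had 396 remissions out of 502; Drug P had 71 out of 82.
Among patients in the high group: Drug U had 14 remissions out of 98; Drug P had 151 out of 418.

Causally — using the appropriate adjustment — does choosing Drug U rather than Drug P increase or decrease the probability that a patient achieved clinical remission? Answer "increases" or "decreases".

increases

Because the drug influences cholesterol, cholesterol is a post-treatment mediator, not a confounder. Stratifying on it would bias the estimate; the causal effect is the crude pooled difference.
Pooled: Drug U 68.3% vs Drug P 44.4%; Drug U is higher overall.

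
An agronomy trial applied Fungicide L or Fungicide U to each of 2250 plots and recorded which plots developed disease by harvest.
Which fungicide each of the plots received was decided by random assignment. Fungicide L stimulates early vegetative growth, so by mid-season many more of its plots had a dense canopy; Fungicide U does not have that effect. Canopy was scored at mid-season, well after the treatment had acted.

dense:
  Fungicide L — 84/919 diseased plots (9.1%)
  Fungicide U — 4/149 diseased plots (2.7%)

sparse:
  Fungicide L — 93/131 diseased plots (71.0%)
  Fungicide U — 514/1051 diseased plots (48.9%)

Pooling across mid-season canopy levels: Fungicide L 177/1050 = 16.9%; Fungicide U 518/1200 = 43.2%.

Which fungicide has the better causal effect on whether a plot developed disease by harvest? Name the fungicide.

Within every mid-season canopy level Fungicide U has the lower rate, yet pooled Fungicide L does — Simpson's reversal.
Mid-season canopy here is a post-treatment variable shaped by the fungicide; conditioning on it would introduce bias rather than remove it. The overall comparison is the causal one.
Pooled: Fungicide L 16.9% vs Fungicide U 43.2%; Fungicide L is lower overall.

Fungicide L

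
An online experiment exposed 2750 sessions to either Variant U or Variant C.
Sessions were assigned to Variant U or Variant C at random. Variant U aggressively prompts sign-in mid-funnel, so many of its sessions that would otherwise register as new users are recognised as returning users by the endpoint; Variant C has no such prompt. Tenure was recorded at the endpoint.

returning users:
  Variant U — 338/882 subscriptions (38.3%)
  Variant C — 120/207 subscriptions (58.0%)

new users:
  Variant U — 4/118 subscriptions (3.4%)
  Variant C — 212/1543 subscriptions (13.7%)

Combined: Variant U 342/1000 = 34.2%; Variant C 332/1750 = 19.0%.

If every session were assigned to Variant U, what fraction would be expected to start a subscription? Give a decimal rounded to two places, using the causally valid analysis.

Stratifying would compare variants among sessions the variants themselves sorted into user tenure groups — a form of selection on an intermediate. The unconditioned pooled rates give the total causal effect.
So P(outcome | do(Variant U)) is just the pooled rate for Variant U: 342/1000 = 0.342.

0.34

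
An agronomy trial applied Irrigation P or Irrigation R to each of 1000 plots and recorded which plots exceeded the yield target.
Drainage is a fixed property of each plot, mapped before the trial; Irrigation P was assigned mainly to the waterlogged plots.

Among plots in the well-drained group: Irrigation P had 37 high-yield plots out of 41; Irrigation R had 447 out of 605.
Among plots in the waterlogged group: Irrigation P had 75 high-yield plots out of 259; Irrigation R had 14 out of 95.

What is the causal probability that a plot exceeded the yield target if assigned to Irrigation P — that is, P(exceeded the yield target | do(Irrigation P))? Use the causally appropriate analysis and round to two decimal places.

0.69

Here field drainage is a common cause — it drives both which irrigation a case falls under and the outcome. The crude comparison mixes populations; the stratum-specific rates are the causally relevant ones.
Standardising Irrigation P to the population field drainage mix: 0.646·37/41 + 0.354·75/259 = 0.685.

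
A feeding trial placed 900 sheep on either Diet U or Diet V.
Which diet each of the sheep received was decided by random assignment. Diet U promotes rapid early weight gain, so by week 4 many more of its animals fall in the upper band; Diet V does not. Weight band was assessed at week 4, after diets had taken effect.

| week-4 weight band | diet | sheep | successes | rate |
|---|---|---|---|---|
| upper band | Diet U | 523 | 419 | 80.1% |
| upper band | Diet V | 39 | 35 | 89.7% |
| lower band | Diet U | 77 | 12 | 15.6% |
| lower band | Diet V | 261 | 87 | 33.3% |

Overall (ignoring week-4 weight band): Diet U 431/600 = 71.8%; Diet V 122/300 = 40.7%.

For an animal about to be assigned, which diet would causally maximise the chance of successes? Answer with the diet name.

Diet U

Week-4 weight band is downstream of the diet. One should not condition on a consequence of treatment, so the overall rates are the right comparison.
Pooled: Diet U 71.8% vs Diet V 40.7%; Diet U is higher overall.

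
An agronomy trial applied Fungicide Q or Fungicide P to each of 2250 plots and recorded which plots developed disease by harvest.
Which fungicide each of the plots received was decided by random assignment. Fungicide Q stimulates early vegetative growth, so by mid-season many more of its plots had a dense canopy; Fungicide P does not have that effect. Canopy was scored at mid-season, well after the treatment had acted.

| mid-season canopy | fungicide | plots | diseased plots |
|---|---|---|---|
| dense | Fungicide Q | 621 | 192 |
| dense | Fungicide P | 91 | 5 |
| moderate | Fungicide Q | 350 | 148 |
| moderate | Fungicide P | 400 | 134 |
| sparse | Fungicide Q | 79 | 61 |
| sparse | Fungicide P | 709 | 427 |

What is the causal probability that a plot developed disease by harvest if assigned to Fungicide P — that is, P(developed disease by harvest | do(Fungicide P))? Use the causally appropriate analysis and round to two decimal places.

0.47

Within every mid-season canopy level Fungicide P has the lower rate, yet pooled Fungicide Q does — Simpson's reversal.
The distribution of mid-season canopy is itself part of what the fungicide does — it is an intermediate outcome. Holding it fixed would remove that part of the effect; the total effect is the pooled difference.
So P(outcome | do(Fungicide P)) is just the pooled rate for Fungicide P: 566/1200 = 0.472.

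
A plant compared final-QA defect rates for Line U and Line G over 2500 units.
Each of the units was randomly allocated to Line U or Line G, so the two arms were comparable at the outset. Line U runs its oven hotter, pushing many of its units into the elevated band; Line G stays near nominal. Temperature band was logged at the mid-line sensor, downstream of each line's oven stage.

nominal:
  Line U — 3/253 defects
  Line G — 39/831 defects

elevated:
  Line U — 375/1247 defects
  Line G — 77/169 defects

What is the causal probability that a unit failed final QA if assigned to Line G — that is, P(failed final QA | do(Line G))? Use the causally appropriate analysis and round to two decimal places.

0.12

Line U is lower inside every in-process temperature band stratum but Line G is lower in aggregate. Whether to stratify depends on how in-process temperature band relates to the line.
In-process temperature band is recorded after the line and is itself shifted by it — it sits on the causal path from line to outcome. Conditioning on a mediator would strip out part of the effect we want; the pooled comparison gives the total causal effect.
So P(outcome | do(Line G)) is just the pooled rate for Line G: 116/1000 = 0.116.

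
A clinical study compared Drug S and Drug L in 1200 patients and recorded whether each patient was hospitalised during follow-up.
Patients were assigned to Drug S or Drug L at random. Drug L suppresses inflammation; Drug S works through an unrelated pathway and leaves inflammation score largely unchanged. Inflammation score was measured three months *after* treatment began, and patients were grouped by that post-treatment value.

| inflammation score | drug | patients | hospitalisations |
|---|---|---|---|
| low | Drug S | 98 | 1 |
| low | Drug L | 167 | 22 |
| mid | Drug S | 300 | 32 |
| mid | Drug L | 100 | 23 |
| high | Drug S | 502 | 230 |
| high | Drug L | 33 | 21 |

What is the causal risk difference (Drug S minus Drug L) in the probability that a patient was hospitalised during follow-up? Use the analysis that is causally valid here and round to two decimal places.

+0.07

Because the drug influences inflammation score, inflammation score is a post-treatment mediator, not a confounder. Stratifying on it would bias the estimate; the causal effect is the crude pooled difference.
The causal difference is the pooled difference: 0.292 − 0.220 = +0.072.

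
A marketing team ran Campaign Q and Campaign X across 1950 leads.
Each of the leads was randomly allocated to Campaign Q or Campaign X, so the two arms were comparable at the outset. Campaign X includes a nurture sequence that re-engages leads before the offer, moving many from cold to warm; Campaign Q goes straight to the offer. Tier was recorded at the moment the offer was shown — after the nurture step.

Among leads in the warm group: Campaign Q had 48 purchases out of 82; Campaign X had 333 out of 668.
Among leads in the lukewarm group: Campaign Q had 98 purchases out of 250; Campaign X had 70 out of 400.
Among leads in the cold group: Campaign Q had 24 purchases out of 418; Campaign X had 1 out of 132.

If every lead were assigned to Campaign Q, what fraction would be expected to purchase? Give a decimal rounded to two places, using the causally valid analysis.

Engagement tier is recorded after the campaign and is itself shifted by it — it sits on the causal path from campaign to outcome. Conditioning on a mediator would strip out part of the effect we want; the pooled comparison gives the total causal effect.
So P(outcome | do(Campaign Q)) is just the pooled rate for Campaign Q: 170/750 = 0.227.

0.23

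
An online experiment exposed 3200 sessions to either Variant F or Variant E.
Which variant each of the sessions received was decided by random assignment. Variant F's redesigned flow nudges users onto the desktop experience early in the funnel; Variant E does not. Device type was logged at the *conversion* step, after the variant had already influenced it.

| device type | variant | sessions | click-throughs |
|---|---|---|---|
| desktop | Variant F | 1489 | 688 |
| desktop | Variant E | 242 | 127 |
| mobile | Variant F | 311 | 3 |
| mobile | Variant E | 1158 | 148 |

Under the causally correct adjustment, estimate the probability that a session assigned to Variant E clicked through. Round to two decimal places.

The stratified and pooled comparisons disagree (Variant E wins within each device type; Variant F wins overall), so the answer turns on the causal role of device type.
Device type is recorded after the variant and is itself shifted by it — it sits on the causal path from variant to outcome. Conditioning on a mediator would strip out part of the effect we want; the pooled comparison gives the total causal effect.
So P(outcome | do(Variant E)) is just the pooled rate for Variant E: 275/1400 = 0.196.

0.20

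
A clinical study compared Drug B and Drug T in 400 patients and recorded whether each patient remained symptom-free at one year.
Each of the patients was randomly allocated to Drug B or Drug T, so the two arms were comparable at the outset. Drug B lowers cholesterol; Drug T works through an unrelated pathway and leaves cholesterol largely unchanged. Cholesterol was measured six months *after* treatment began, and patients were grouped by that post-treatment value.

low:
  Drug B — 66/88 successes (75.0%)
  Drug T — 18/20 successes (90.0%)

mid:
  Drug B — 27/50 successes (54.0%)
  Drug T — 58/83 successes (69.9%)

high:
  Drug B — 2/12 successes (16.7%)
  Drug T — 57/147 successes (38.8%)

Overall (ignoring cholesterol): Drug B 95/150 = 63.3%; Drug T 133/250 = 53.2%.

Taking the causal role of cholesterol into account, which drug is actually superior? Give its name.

Because the drug influences cholesterol, cholesterol is a post-treatment mediator, not a confounder. Stratifying on it would bias the estimate; the causal effect is the crude pooled difference.
Pooled: Drug B 63.3% vs Drug T 53.2%; Drug B is higher overall.

Drug B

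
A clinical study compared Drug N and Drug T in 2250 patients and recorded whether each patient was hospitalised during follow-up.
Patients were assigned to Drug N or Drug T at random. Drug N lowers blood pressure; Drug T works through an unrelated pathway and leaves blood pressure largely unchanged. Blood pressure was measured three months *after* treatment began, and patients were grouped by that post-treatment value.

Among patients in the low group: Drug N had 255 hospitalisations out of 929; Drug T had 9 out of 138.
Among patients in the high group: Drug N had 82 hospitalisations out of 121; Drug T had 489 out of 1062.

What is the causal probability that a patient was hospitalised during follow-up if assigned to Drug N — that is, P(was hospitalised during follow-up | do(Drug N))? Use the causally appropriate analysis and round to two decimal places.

0.32

Stratifying would compare drugs among patients the drugs themselves sorted into blood pressure groups — a form of selection on an intermediate. The unconditioned pooled rates give the total causal effect.
So P(outcome | do(Drug N)) is just the pooled rate for Drug N: 337/1050 = 0.321.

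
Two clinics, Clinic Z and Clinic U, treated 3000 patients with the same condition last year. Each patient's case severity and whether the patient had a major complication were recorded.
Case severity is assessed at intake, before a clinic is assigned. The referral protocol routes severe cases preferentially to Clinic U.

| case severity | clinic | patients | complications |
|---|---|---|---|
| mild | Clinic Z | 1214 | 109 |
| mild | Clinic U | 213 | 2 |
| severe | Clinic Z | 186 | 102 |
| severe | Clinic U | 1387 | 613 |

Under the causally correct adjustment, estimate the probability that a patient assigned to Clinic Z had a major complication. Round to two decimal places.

Since case severity is a pre-existing factor (not a product of the clinic) and it affects the outcome on its own, it is a confounder. The stratified rates, not the pooled rate, identify the causal effect.
Standardising Clinic Z to the population case severity mix: 0.476·109/1214 + 0.524·102/186 = 0.330.

0.33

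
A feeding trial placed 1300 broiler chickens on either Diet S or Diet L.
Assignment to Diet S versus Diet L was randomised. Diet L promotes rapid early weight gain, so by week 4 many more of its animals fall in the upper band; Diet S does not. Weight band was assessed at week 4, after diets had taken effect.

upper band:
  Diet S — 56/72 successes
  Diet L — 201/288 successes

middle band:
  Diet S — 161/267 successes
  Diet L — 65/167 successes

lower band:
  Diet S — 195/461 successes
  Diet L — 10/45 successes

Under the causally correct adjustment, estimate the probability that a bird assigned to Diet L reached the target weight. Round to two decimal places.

0.55

The stratified and pooled comparisons disagree (Diet S wins within each week-4 weight band; Diet L wins overall), so the answer turns on the causal role of week-4 weight band.
Week-4 weight band is recorded after the diet and is itself shifted by it — it sits on the causal path from diet to outcome. Conditioning on a mediator would strip out part of the effect we want; the pooled comparison gives the total causal effect.
So P(outcome | do(Diet L)) is just the pooled rate for Diet L: 276/500 = 0.552.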